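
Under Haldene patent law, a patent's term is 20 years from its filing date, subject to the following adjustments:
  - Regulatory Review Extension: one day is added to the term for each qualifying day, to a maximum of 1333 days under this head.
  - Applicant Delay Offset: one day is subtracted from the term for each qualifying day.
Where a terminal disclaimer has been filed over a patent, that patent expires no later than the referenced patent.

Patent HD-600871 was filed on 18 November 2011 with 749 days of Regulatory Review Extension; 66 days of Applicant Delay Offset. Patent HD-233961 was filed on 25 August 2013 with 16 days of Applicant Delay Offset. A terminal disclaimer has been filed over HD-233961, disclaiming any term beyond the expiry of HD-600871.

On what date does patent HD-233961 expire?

August 9, 2033

Natural term of HD-233961:
  Base: filing + 20 years → 25 August 2033.
  Applicant Delay Offset: −16 days → 9 August 2033.
Expiry of referenced patent HD-600871:
  Base: filing + 20 years → 18 November 2031.
  Regulatory Review Extension: 749 days (within the 1333-day cap) → +749 days → 6 December 2033.
  Applicant Delay Offset: −66 days → 1 October 2033.
Terminal disclaimer: HD-233961 expires on the earlier of 9 August 2033 and 1 October 2033.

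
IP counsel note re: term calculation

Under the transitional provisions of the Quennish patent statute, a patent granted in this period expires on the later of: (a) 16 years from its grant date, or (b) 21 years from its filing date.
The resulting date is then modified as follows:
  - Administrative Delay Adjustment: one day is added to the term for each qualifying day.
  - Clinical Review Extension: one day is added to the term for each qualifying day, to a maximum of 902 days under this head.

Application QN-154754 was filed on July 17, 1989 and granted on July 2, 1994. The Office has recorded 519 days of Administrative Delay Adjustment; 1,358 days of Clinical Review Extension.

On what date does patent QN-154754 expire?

2014-06-07

(a) grant + 16 years → 2 July 2010.
(b) filing + 21 years → 17 July 2010.
Later of the two: 17 July 2010.
Administrative Delay Adjustment: +519 days → 18 December 2011.
Clinical Review Extension: 1358 days claimed exceeds the 902-day cap, so +902 days → 7 June 2014.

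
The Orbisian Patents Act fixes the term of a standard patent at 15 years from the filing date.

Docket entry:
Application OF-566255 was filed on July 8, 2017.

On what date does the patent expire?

Filing date + 15 years → 8 July 2032.

2032-07-08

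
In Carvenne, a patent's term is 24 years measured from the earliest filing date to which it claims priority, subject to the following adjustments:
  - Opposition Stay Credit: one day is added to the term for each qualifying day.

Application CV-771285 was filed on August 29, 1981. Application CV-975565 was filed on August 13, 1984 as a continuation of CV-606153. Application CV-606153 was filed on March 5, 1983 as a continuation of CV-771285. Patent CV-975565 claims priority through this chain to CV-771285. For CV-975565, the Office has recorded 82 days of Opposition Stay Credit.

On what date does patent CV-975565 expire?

Earliest priority filing: 29 August 1981.
Base term: 29 August 1981 + 24 years → 29 August 2005.
Opposition Stay Credit: +82 days → 19 November 2005.

November 19, 2005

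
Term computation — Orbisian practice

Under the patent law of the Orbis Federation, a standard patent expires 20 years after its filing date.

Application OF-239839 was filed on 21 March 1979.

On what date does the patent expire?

March 21, 1999

Filing date + 20 years → 21 March 1999.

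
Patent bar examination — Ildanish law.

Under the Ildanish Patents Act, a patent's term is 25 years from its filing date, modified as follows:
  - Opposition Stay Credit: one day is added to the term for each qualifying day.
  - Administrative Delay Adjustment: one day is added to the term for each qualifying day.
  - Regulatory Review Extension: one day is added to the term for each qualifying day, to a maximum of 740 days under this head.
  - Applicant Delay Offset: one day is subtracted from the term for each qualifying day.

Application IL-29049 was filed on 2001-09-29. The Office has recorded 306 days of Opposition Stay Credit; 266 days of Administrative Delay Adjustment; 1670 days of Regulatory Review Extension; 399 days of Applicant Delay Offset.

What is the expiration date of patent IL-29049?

March 30, 2029

Base term: filing date + 25 years → 29 September 2026.
Opposition Stay Credit: +306 days → 1 August 2027.
Administrative Delay Adjustment: +266 days → 23 April 2028.
Regulatory Review Extension: 1670 days claimed exceeds the 740-day cap, so +740 days → 3 May 2030.
Applicant Delay Offset: −399 days → 30 March 2029.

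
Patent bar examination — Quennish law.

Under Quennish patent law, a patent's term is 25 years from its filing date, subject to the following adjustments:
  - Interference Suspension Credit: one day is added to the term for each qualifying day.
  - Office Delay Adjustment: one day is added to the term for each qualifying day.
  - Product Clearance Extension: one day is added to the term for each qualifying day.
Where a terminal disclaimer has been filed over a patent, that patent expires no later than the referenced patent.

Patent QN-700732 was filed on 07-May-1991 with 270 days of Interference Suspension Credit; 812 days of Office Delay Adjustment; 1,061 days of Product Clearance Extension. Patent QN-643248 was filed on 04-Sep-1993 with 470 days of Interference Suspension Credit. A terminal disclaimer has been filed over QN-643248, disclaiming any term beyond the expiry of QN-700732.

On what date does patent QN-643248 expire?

Natural term of QN-643248:
  Base: filing + 25 years → 4 September 2018.
  Interference Suspension Credit: +470 days → 18 December 2019.
Expiry of referenced patent QN-700732:
  Base: filing + 25 years → 7 May 2016.
  Interference Suspension Credit: +270 days → 1 February 2017.
  Office Delay Adjustment: +812 days → 24 April 2019.
  Product Clearance Extension: +1061 days → 20 March 2022.
Terminal disclaimer: QN-643248 expires on the earlier of 18 December 2019 and 20 March 2022.

December 18, 2019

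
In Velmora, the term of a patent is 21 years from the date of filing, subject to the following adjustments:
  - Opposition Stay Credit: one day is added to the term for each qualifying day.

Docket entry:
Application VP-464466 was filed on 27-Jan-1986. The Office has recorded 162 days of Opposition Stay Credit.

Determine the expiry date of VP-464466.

July 8, 2007

Base term: filing date + 21 years → 27 January 2007.
Opposition Stay Credit: +162 days → 8 July 2007.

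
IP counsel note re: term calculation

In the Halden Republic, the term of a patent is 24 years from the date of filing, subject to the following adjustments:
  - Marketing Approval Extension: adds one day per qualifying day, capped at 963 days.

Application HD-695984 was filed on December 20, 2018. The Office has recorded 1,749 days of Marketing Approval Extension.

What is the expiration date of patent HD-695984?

Base term: filing date + 24 years → 20 December 2042.
Marketing Approval Extension: 1749 days claimed exceeds the 963-day cap, so +963 days → 9 August 2045.

August 9, 2045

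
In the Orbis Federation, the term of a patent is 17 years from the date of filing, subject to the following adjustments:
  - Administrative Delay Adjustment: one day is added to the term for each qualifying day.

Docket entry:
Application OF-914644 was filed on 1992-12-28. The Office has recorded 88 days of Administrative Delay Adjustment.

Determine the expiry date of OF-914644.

2010-03-26

Base term: filing date + 17 years → 28 December 2009.
Administrative Delay Adjustment: +88 days → 26 March 2010.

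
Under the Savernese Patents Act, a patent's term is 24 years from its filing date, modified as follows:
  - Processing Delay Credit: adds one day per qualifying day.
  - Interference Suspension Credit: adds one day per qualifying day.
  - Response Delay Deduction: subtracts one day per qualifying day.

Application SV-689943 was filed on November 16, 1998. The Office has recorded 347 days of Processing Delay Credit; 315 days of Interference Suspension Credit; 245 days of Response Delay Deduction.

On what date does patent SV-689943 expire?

Base term: filing date + 24 years → 16 November 2022.
Processing Delay Credit: +347 days → 29 October 2023.
Interference Suspension Credit: +315 days → 8 September 2024.
Response Delay Deduction: −245 days → 7 January 2024.

January 7, 2024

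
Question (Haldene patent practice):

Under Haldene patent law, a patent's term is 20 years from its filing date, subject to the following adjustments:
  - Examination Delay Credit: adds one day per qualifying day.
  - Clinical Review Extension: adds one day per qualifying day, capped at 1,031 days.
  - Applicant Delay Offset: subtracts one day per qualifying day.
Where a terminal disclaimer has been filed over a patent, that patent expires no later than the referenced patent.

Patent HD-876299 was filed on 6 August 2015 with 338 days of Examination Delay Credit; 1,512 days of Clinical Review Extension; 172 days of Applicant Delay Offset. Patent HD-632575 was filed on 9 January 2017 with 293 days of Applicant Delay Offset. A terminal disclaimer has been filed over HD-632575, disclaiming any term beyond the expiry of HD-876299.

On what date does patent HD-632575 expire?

Natural term of HD-632575:
  Base: filing + 20 years → 9 January 2037.
  Applicant Delay Offset: −293 days → 22 March 2036.
Expiry of referenced patent HD-876299:
  Base: filing + 20 years → 6 August 2035.
  Examination Delay Credit: +338 days → 9 July 2036.
  Clinical Review Extension: 1512 days claimed exceeds the 1031-day cap, so +1031 days → 6 May 2039.
  Applicant Delay Offset: −172 days → 15 November 2038.
Terminal disclaimer: HD-632575 expires on the earlier of 22 March 2036 and 15 November 2038.

March 22, 2036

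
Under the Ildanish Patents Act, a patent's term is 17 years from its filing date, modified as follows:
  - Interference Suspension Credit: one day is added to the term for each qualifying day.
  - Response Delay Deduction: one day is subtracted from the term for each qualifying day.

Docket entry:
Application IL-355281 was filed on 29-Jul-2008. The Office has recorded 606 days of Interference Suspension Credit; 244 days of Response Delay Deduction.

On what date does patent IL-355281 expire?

2026-07-26

Base term: filing date + 17 years → 29 July 2025.
Interference Suspension Credit: +606 days → 27 March 2027.
Response Delay Deduction: −244 days → 26 July 2026.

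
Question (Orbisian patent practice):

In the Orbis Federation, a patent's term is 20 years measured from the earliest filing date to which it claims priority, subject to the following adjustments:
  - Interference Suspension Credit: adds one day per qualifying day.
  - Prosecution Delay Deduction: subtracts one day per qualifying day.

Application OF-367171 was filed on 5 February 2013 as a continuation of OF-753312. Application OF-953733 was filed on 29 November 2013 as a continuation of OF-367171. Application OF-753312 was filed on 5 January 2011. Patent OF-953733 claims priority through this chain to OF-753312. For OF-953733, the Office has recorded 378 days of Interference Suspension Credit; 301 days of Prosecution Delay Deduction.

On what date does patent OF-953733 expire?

March 23, 2031

Earliest priority filing: 5 January 2011.
Base term: 5 January 2011 + 20 years → 5 January 2031.
Interference Suspension Credit: +378 days → 18 January 2032.
Prosecution Delay Deduction: −301 days → 23 March 2031.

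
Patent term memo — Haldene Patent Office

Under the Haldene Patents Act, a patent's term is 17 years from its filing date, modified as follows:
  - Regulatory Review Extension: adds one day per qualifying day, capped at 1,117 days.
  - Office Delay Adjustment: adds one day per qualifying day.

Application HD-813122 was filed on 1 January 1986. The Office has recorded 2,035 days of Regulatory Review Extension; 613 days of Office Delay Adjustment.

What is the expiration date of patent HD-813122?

Base term: filing date + 17 years → 1 January 2003.
Regulatory Review Extension: 2035 days claimed exceeds the 1117-day cap, so +1117 days → 22 January 2006.
Office Delay Adjustment: +613 days → 27 September 2007.

September 27, 2007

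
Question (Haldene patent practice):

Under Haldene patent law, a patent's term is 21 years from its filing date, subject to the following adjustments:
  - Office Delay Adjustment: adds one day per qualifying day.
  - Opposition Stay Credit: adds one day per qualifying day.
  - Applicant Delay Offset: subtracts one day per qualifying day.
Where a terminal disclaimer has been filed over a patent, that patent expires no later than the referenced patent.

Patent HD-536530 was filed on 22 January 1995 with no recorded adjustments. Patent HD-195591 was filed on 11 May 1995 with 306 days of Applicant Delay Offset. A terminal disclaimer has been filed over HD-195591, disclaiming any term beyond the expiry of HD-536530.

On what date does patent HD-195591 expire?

Natural term of HD-195591:
  Base: filing + 21 years → 11 May 2016.
  Applicant Delay Offset: −306 days → 10 July 2015.
Expiry of referenced patent HD-536530:
  Base: filing + 21 years → 22 January 2016.
Terminal disclaimer: HD-195591 expires on the earlier of 10 July 2015 and 22 January 2016.

July 10, 2015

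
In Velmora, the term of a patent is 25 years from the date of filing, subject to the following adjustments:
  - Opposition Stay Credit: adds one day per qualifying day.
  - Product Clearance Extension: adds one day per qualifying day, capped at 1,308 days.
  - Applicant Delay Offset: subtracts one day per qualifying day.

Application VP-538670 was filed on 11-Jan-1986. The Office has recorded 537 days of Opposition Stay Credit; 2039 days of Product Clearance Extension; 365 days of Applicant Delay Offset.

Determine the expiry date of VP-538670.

January 30, 2015

Base term: filing date + 25 years → 11 January 2011.
Opposition Stay Credit: +537 days → 1 July 2012.
Product Clearance Extension: 2039 days claimed exceeds the 1308-day cap, so +1308 days → 30 January 2016.
Applicant Delay Offset: −365 days → 30 January 2015.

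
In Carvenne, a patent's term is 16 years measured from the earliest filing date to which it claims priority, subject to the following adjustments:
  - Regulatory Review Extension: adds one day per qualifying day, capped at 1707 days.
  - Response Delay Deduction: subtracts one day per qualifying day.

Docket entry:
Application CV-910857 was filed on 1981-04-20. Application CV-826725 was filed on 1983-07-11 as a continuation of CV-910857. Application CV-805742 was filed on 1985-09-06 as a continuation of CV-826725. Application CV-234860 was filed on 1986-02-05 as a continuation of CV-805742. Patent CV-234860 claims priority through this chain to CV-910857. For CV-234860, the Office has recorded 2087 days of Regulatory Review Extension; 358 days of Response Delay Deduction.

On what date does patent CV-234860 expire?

2000-12-29

Earliest priority filing: 20 April 1981.
Base term: 20 April 1981 + 16 years → 20 April 1997.
Regulatory Review Extension: 2087 days claimed exceeds the 1707-day cap, so +1707 days → 22 December 2001.
Response Delay Deduction: −358 days → 29 December 2000.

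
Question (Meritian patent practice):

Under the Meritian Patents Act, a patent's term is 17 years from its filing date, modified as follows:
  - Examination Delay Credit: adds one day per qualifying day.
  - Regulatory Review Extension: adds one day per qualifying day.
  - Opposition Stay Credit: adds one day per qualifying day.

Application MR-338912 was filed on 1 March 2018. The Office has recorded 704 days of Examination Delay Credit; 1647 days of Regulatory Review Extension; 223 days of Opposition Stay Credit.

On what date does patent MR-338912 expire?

2042-03-18

Base term: filing date + 17 years → 1 March 2035.
Examination Delay Credit: +704 days → 2 February 2037.
Regulatory Review Extension: +1647 days → 7 August 2041.
Opposition Stay Credit: +223 days → 18 March 2042.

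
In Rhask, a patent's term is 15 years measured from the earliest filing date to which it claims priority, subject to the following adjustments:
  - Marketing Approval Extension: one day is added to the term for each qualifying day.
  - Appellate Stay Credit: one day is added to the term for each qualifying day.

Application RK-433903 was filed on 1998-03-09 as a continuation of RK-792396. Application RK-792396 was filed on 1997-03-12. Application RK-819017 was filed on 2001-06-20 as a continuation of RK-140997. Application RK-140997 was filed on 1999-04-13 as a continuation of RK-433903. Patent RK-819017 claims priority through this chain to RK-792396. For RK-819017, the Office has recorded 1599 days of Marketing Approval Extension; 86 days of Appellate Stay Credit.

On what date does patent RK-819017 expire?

Earliest priority filing: 12 March 1997.
Base term: 12 March 1997 + 15 years → 12 March 2012.
Marketing Approval Extension: +1599 days → 28 July 2016.
Appellate Stay Credit: +86 days → 22 October 2016.

2016-10-22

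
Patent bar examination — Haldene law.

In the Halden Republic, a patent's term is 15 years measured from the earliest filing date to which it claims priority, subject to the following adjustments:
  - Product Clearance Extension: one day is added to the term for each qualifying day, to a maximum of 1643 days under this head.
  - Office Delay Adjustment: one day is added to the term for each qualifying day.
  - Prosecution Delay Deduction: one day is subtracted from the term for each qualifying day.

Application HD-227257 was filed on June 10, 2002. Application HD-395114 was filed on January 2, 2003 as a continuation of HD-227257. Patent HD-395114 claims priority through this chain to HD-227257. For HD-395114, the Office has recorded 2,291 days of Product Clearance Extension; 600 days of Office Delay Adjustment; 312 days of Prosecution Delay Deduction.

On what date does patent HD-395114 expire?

Earliest priority filing: 10 June 2002.
Base term: 10 June 2002 + 15 years → 10 June 2017.
Product Clearance Extension: 2291 days claimed exceeds the 1643-day cap, so +1643 days → 9 December 2021.
Office Delay Adjustment: +600 days → 1 August 2023.
Prosecution Delay Deduction: −312 days → 23 September 2022.

2022-09-23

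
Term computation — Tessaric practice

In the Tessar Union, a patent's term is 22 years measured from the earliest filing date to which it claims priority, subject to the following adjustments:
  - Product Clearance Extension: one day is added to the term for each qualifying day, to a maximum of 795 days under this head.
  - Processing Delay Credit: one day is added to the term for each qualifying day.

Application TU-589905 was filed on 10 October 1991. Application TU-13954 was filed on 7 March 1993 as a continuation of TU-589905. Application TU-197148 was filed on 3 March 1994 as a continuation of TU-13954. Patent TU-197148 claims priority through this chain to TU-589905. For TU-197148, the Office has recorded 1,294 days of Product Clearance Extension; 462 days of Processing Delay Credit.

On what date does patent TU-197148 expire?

Earliest priority filing: 10 October 1991.
Base term: 10 October 1991 + 22 years → 10 October 2013.
Product Clearance Extension: 1294 days claimed exceeds the 795-day cap, so +795 days → 14 December 2015.
Processing Delay Credit: +462 days → 20 March 2017.

2017-03-20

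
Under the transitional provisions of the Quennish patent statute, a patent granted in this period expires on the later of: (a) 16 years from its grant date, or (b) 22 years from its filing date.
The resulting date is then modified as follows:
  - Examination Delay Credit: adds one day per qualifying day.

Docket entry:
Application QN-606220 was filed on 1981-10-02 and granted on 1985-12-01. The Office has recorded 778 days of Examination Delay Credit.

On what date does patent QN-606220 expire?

(a) grant + 16 years → 1 December 2001.
(b) filing + 22 years → 2 October 2003.
Later of the two: 2 October 2003.
Examination Delay Credit: +778 days → 18 November 2005.

November 18, 2005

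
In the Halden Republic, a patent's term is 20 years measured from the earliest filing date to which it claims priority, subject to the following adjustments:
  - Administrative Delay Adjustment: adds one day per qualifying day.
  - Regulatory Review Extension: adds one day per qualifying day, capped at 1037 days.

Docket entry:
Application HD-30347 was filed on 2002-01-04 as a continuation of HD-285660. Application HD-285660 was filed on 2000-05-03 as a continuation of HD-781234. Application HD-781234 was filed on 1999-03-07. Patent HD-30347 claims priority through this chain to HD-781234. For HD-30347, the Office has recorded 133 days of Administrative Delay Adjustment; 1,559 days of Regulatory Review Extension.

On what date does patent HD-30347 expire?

Earliest priority filing: 7 March 1999.
Base term: 7 March 1999 + 20 years → 7 March 2019.
Administrative Delay Adjustment: +133 days → 18 July 2019.
Regulatory Review Extension: 1559 days claimed exceeds the 1037-day cap, so +1037 days → 20 May 2022.

May 20, 2022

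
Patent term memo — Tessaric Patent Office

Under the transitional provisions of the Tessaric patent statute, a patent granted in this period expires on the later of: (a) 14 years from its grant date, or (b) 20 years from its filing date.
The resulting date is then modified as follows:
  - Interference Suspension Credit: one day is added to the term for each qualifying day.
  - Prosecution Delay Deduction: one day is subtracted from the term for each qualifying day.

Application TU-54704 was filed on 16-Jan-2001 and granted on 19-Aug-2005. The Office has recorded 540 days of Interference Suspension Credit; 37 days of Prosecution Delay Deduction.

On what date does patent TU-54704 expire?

(a) grant + 14 years → 19 August 2019.
(b) filing + 20 years → 16 January 2021.
Later of the two: 16 January 2021.
Interference Suspension Credit: +540 days → 10 July 2022.
Prosecution Delay Deduction: −37 days → 3 June 2022.

June 3, 2022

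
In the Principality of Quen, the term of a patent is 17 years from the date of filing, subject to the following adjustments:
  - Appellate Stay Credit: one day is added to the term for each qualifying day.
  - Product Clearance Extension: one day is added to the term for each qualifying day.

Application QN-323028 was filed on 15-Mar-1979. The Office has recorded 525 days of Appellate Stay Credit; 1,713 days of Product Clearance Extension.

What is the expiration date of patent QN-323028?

Base term: filing date + 17 years → 15 March 1996.
Appellate Stay Credit: +525 days → 22 August 1997.
Product Clearance Extension: +1713 days → 1 May 2002.

2002-05-01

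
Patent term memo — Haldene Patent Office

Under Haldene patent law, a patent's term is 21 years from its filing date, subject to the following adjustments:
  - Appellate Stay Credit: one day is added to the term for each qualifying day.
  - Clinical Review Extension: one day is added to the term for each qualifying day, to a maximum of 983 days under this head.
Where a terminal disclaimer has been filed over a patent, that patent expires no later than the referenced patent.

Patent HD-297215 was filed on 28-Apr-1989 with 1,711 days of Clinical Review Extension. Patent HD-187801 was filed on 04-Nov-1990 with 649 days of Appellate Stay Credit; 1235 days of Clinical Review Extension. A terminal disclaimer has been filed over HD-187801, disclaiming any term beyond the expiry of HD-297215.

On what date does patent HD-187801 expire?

Natural term of HD-187801:
  Base: filing + 21 years → 4 November 2011.
  Appellate Stay Credit: +649 days → 14 August 2013.
  Clinical Review Extension: 1235 days claimed exceeds the 983-day cap, so +983 days → 23 April 2016.
Expiry of referenced patent HD-297215:
  Base: filing + 21 years → 28 April 2010.
  Clinical Review Extension: 1711 days claimed exceeds the 983-day cap, so +983 days → 5 January 2013.
Terminal disclaimer: HD-187801 expires on the earlier of 23 April 2016 and 5 January 2013.

2013-01-05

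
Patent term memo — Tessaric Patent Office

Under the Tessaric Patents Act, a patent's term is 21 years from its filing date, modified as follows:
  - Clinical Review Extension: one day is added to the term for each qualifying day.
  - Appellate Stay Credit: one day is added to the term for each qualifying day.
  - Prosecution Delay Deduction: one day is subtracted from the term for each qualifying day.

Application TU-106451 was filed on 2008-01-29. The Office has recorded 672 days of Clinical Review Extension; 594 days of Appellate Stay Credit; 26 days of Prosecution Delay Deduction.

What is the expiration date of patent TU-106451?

Base term: filing date + 21 years → 29 January 2029.
Clinical Review Extension: +672 days → 2 December 2030.
Appellate Stay Credit: +594 days → 18 July 2032.
Prosecution Delay Deduction: −26 days → 22 June 2032.

June 22, 2032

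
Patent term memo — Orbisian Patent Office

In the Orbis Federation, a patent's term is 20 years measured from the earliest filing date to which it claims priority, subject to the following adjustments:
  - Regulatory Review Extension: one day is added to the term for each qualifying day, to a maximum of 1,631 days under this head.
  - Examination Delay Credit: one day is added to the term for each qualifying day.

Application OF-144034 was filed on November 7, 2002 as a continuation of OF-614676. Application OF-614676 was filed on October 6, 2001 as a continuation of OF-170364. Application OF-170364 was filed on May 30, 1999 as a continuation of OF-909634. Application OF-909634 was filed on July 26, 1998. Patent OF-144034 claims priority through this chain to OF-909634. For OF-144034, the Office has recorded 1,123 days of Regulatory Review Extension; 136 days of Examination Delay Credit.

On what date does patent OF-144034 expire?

Earliest priority filing: 26 July 1998.
Base term: 26 July 1998 + 20 years → 26 July 2018.
Regulatory Review Extension: 1123 days (within the 1631-day cap) → +1123 days → 22 August 2021.
Examination Delay Credit: +136 days → 5 January 2022.

January 5, 2022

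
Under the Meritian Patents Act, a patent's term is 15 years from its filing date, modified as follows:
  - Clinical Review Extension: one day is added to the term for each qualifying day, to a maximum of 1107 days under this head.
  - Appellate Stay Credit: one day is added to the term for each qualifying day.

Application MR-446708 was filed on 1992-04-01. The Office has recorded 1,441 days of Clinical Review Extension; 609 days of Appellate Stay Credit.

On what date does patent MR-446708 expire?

Base term: filing date + 15 years → 1 April 2007.
Clinical Review Extension: 1441 days claimed exceeds the 1107-day cap, so +1107 days → 12 April 2010.
Appellate Stay Credit: +609 days → 12 December 2011.

December 12, 2011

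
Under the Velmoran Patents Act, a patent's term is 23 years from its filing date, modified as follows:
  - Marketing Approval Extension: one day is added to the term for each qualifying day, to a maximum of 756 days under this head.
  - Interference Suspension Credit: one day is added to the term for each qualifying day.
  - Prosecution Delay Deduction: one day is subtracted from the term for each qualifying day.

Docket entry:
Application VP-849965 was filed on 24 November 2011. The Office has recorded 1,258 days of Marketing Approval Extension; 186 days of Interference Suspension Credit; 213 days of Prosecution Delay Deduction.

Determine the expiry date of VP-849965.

Base term: filing date + 23 years → 24 November 2034.
Marketing Approval Extension: 1258 days claimed exceeds the 756-day cap, so +756 days → 19 December 2036.
Interference Suspension Credit: +186 days → 23 June 2037.
Prosecution Delay Deduction: −213 days → 22 November 2036.

November 22, 2036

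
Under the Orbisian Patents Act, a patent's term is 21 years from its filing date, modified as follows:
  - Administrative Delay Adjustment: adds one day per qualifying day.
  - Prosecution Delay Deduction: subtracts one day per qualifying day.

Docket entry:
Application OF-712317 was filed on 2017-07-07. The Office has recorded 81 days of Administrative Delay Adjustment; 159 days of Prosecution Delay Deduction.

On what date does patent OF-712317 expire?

2038-04-20

Base term: filing date + 21 years → 7 July 2038.
Administrative Delay Adjustment: +81 days → 26 September 2038.
Prosecution Delay Deduction: −159 days → 20 April 2038.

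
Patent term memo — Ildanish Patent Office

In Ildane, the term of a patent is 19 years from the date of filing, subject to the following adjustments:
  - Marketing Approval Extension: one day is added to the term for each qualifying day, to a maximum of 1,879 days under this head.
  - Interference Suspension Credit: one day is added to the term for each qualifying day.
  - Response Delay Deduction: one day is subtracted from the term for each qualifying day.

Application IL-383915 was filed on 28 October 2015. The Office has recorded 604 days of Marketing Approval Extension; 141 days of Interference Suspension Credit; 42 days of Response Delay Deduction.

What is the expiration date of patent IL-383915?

Base term: filing date + 19 years → 28 October 2034.
Marketing Approval Extension: 604 days (within the 1879-day cap) → +604 days → 23 June 2036.
Interference Suspension Credit: +141 days → 11 November 2036.
Response Delay Deduction: −42 days → 30 September 2036.

September 30, 2036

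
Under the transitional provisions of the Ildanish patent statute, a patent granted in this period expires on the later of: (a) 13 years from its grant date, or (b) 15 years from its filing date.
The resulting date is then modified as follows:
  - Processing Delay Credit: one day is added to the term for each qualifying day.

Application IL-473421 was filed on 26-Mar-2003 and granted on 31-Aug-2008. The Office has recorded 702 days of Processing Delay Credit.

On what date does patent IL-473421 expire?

(a) grant + 13 years → 31 August 2021.
(b) filing + 15 years → 26 March 2018.
Later of the two: 31 August 2021.
Processing Delay Credit: +702 days → 3 August 2023.

August 3, 2023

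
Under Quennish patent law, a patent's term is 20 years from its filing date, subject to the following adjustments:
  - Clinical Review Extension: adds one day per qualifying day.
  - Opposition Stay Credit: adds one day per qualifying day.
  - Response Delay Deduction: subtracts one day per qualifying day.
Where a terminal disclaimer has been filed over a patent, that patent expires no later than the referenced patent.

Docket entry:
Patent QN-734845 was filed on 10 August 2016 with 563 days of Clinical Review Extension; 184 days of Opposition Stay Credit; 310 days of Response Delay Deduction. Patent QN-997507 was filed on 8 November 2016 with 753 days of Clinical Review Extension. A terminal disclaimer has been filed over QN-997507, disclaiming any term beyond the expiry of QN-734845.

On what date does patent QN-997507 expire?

Natural term of QN-997507:
  Base: filing + 20 years → 8 November 2036.
  Clinical Review Extension: +753 days → 1 December 2038.
Expiry of referenced patent QN-734845:
  Base: filing + 20 years → 10 August 2036.
  Clinical Review Extension: +563 days → 24 February 2038.
  Opposition Stay Credit: +184 days → 27 August 2038.
  Response Delay Deduction: −310 days → 21 October 2037.
Terminal disclaimer: QN-997507 expires on the earlier of 1 December 2038 and 21 October 2037.

2037-10-21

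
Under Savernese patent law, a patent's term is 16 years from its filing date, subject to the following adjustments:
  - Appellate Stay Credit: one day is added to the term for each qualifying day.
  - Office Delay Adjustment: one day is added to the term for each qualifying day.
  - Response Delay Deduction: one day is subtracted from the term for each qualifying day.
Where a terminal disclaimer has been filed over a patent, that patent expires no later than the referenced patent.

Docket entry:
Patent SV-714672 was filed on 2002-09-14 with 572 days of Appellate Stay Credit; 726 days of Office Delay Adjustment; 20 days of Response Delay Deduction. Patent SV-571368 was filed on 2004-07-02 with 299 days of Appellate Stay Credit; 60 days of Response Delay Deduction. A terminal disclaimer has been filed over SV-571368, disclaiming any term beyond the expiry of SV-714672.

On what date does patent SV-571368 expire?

February 26, 2021

Natural term of SV-571368:
  Base: filing + 16 years → 2 July 2020.
  Appellate Stay Credit: +299 days → 27 April 2021.
  Response Delay Deduction: −60 days → 26 February 2021.
Expiry of referenced patent SV-714672:
  Base: filing + 16 years → 14 September 2018.
  Appellate Stay Credit: +572 days → 8 April 2020.
  Office Delay Adjustment: +726 days → 4 April 2022.
  Response Delay Deduction: −20 days → 15 March 2022.
Terminal disclaimer: SV-571368 expires on the earlier of 26 February 2021 and 15 March 2022.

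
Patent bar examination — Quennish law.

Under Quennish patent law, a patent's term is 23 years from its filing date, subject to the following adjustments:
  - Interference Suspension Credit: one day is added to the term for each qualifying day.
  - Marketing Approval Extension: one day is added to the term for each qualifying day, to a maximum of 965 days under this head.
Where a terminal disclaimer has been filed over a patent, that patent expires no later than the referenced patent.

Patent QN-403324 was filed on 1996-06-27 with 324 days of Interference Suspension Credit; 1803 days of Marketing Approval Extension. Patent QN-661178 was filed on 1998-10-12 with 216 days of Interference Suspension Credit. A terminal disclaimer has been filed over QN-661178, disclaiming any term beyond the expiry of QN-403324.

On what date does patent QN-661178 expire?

May 16, 2022

Natural term of QN-661178:
  Base: filing + 23 years → 12 October 2021.
  Interference Suspension Credit: +216 days → 16 May 2022.
Expiry of referenced patent QN-403324:
  Base: filing + 23 years → 27 June 2019.
  Interference Suspension Credit: +324 days → 16 May 2020.
  Marketing Approval Extension: 1803 days claimed exceeds the 965-day cap, so +965 days → 6 January 2023.
Terminal disclaimer: QN-661178 expires on the earlier of 16 May 2022 and 6 January 2023.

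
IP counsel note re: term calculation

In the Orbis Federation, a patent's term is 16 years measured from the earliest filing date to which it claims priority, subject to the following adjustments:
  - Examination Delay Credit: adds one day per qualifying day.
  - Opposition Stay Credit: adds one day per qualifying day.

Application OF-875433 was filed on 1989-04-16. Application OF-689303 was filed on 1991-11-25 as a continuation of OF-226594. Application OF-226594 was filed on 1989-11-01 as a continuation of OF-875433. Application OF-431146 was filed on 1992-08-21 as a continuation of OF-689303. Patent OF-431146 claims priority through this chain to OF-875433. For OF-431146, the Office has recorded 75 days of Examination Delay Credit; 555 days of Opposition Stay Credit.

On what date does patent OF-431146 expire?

Earliest priority filing: 16 April 1989.
Base term: 16 April 1989 + 16 years → 16 April 2005.
Examination Delay Credit: +75 days → 30 June 2005.
Opposition Stay Credit: +555 days → 6 January 2007.

2007-01-06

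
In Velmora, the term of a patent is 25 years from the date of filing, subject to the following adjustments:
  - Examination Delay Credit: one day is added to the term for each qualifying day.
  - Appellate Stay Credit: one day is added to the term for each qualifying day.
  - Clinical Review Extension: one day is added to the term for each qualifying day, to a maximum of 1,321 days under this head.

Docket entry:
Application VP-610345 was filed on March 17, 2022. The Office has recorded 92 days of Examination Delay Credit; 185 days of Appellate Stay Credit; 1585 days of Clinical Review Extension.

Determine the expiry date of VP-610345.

August 1, 2051

Base term: filing date + 25 years → 17 March 2047.
Examination Delay Credit: +92 days → 17 June 2047.
Appellate Stay Credit: +185 days → 19 December 2047.
Clinical Review Extension: 1585 days claimed exceeds the 1321-day cap, so +1321 days → 1 August 2051.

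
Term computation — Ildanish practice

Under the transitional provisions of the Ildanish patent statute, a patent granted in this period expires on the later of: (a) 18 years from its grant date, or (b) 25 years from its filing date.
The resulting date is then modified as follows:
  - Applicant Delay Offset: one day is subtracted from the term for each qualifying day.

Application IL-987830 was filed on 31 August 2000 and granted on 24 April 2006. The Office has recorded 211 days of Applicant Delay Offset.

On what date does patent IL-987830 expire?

(a) grant + 18 years → 24 April 2024.
(b) filing + 25 years → 31 August 2025.
Later of the two: 31 August 2025.
Applicant Delay Offset: −211 days → 1 February 2025.

February 1, 2025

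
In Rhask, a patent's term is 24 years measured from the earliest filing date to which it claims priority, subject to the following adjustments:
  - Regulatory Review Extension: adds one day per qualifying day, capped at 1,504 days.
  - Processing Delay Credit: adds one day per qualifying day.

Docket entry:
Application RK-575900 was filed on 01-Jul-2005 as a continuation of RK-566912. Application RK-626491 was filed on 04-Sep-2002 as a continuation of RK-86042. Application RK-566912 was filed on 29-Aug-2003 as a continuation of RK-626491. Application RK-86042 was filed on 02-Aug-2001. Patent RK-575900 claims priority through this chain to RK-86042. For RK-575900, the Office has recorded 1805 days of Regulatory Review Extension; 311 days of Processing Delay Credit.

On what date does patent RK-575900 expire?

Earliest priority filing: 2 August 2001.
Base term: 2 August 2001 + 24 years → 2 August 2025.
Regulatory Review Extension: 1805 days claimed exceeds the 1504-day cap, so +1504 days → 14 September 2029.
Processing Delay Credit: +311 days → 22 July 2030.

2030-07-22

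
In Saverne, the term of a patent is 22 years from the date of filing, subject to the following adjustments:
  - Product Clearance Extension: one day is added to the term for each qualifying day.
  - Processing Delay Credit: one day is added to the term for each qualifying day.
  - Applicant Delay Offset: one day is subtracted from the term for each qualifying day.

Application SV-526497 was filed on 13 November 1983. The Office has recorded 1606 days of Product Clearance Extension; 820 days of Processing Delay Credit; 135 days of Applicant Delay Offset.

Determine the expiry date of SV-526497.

February 21, 2012

Base term: filing date + 22 years → 13 November 2005.
Product Clearance Extension: +1606 days → 7 April 2010.
Processing Delay Credit: +820 days → 5 July 2012.
Applicant Delay Offset: −135 days → 21 February 2012.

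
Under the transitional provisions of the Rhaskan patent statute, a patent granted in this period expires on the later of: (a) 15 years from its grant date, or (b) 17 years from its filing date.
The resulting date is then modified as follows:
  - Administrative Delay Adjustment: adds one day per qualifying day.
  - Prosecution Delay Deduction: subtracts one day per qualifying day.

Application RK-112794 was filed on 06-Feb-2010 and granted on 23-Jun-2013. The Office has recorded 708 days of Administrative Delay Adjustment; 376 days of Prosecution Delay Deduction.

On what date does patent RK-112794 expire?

2029-05-21

(a) grant + 15 years → 23 June 2028.
(b) filing + 17 years → 6 February 2027.
Later of the two: 23 June 2028.
Administrative Delay Adjustment: +708 days → 1 June 2030.
Prosecution Delay Deduction: −376 days → 21 May 2029.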